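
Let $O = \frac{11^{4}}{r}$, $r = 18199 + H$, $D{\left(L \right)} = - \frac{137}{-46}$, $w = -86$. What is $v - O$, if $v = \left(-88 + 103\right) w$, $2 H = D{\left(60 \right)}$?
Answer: $- \frac{2161381022}{1674445} \approx -1290.8$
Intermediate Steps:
$D{\left(L \right)} = \frac{137}{46}$ ($D{\left(L \right)} = \left(-137\right) \left(- \frac{1}{46}\right) = \frac{137}{46}$)
$H = \frac{137}{92}$ ($H = \frac{1}{2} \cdot \frac{137}{46} = \frac{137}{92} \approx 1.4891$)
$r = \frac{1674445}{92}$ ($r = 18199 + \frac{137}{92} = \frac{1674445}{92} \approx 18201.0$)
$O = \frac{1346972}{1674445}$ ($O = \frac{11^{4}}{\frac{1674445}{92}} = 14641 \cdot \frac{92}{1674445} = \frac{1346972}{1674445} \approx 0.80443$)
$v = -1290$ ($v = \left(-88 + 103\right) \left(-86\right) = 15 \left(-86\right) = -1290$)
$v - O = -1290 - \frac{1346972}{1674445} = - \frac{2161381022}{1674445}$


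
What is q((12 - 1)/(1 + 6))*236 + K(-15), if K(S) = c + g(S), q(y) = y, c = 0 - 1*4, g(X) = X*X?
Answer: 4143/7 ≈ 591.86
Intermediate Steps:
g(X) = X²
c = -4 (c = 0 - 4 = -4)
K(S) = -4 + S²
q((12 - 1)/(1 + 6))*236 + K(-15) = ((12 - 1)/(1 + 6))*236 + (-4 + (-15)²) = (11/7)*236 + (-4 + 225) = (11*(⅐))*236 + 221 = (11/7)*236 + 221 = 2596/7 + 221 = 4143/7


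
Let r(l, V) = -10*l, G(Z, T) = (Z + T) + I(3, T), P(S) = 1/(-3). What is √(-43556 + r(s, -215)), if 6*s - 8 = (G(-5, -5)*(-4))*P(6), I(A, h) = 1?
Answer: 2*I*√97986/3 ≈ 208.68*I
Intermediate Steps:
P(S) = -⅓
G(Z, T) = 1 + T + Z (G(Z, T) = (Z + T) + 1 = (T + Z) + 1 = 1 + T + Z)
s = -⅔ (s = 4/3 + (((1 - 5 - 5)*(-4))*(-⅓))/6 = 4/3 + (-9*(-4)*(-⅓))/6 = 4/3 + (36*(-⅓))/6 = 4/3 + (⅙)*(-12) = 4/3 - 2 = -⅔ ≈ -0.66667)
√(-43556 + r(s, -215)) = √(-43556 - 10*(-⅔)) = √(-43556 + 20/3) = √(-130648/3) = 2*I*√97986/3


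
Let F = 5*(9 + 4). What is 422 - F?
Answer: 357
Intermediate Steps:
F = 65 (F = 5*13 = 65)
422 - F = 422 - 1*65 = 422 - 65 = 357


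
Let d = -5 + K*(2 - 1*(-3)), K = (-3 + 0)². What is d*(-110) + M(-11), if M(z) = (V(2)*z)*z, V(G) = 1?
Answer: -4279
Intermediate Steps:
K = 9 (K = (-3)² = 9)
M(z) = z² (M(z) = (1*z)*z = z*z = z²)
d = 40 (d = -5 + 9*(2 - 1*(-3)) = -5 + 9*(2 + 3) = -5 + 9*5 = -5 + 45 = 40)
d*(-110) + M(-11) = 40*(-110) + (-11)² = -4400 + 121 = -4279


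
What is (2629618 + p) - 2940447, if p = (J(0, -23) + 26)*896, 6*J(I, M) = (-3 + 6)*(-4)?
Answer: -289325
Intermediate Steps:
J(I, M) = -2 (J(I, M) = ((-3 + 6)*(-4))/6 = (3*(-4))/6 = (⅙)*(-12) = -2)
p = 21504 (p = (-2 + 26)*896 = 24*896 = 21504)
(2629618 + p) - 2940447 = (2629618 + 21504) - 2940447 = 2651122 - 2940447 = -289325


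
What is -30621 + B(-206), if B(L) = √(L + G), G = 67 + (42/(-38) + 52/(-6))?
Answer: -30621 + 4*I*√30210/57 ≈ -30621.0 + 12.197*I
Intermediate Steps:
G = 3262/57 (G = 67 + (42*(-1/38) + 52*(-⅙)) = 67 + (-21/19 - 26/3) = 67 - 557/57 = 3262/57 ≈ 57.228)
B(L) = √(3262/57 + L) (B(L) = √(L + 3262/57) = √(3262/57 + L))
-30621 + B(-206) = -30621 + √(185934 + 3249*(-206))/57 = -30621 + √(185934 - 669294)/57 = -30621 + √(-483360)/57 = -30621 + (4*I*√30210)/57 = -30621 + 4*I*√30210/57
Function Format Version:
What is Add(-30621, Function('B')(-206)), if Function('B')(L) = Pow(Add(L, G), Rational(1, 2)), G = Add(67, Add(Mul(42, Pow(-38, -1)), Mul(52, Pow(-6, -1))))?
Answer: Add(-30621, Mul(Rational(4, 57), I, Pow(30210, Rational(1, 2)))) ≈ Add(-30621., Mul(12.197, I))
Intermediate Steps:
G = Rational(3262, 57) (G = Add(67, Add(Mul(42, Rational(-1, 38)), Mul(52, Rational(-1, 6)))) = Add(67, Add(Rational(-21, 19), Rational(-26, 3))) = Add(67, Rational(-557, 57)) = Rational(3262, 57) ≈ 57.228)
Function('B')(L) = Pow(Add(Rational(3262, 57), L), Rational(1, 2)) (Function('B')(L) = Pow(Add(L, Rational(3262, 57)), Rational(1, 2)) = Pow(Add(Rational(3262, 57), L), Rational(1, 2)))
Add(-30621, Function('B')(-206)) = Add(-30621, Mul(Rational(1, 57), Pow(Add(185934, Mul(3249, -206)), Rational(1, 2)))) = Add(-30621, Mul(Rational(1, 57), Pow(Add(185934, -669294), Rational(1, 2)))) = Add(-30621, Mul(Rational(1, 57), Pow(-483360, Rational(1, 2)))) = Add(-30621, Mul(Rational(1, 57), Mul(4, I, Pow(30210, Rational(1, 2))))) = Add(-30621, Mul(Rational(4, 57), I, Pow(30210, Rational(1, 2))))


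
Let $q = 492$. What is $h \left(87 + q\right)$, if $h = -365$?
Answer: $-211335$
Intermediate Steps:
$h \left(87 + q\right) = - 365 \left(87 + 492\right) = \left(-365\right) 579 = -211335$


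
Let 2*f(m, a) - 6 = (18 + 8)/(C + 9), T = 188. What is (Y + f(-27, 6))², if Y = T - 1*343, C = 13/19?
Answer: 768453841/33856 ≈ 22698.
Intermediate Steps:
C = 13/19 (C = 13*(1/19) = 13/19 ≈ 0.68421)
Y = -155 (Y = 188 - 1*343 = 188 - 343 = -155)
f(m, a) = 799/184 (f(m, a) = 3 + ((18 + 8)/(13/19 + 9))/2 = 3 + (26/(184/19))/2 = 3 + (26*(19/184))/2 = 3 + (½)*(247/92) = 3 + 247/184 = 799/184)
(Y + f(-27, 6))² = (-155 + 799/184)² = (-27721/184)² = 768453841/33856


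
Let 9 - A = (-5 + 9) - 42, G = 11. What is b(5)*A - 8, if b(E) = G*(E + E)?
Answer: 5162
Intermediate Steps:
b(E) = 22*E (b(E) = 11*(E + E) = 11*(2*E) = 22*E)
A = 47 (A = 9 - ((-5 + 9) - 42) = 9 - (4 - 42) = 9 - 1*(-38) = 9 + 38 = 47)
b(5)*A - 8 = (22*5)*47 - 8 = 110*47 - 8 = 5170 - 8 = 5162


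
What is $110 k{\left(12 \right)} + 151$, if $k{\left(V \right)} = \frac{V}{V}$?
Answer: $261$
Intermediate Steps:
$k{\left(V \right)} = 1$
$110 k{\left(12 \right)} + 151 = 110 \cdot 1 + 151 = 110 + 151 = 261$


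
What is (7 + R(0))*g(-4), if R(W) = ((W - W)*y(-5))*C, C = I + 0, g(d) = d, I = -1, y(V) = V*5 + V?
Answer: -28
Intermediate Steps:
y(V) = 6*V (y(V) = 5*V + V = 6*V)
C = -1 (C = -1 + 0 = -1)
R(W) = 0 (R(W) = ((W - W)*(6*(-5)))*(-1) = (0*(-30))*(-1) = 0*(-1) = 0)
(7 + R(0))*g(-4) = (7 + 0)*(-4) = 7*(-4) = -28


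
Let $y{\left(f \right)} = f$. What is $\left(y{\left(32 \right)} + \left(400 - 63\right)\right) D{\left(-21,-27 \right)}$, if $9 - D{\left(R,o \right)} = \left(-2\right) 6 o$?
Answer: $-116235$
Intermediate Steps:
$D{\left(R,o \right)} = 9 + 12 o$ ($D{\left(R,o \right)} = 9 - \left(-2\right) 6 o = 9 - - 12 o = 9 + 12 o$)
$\left(y{\left(32 \right)} + \left(400 - 63\right)\right) D{\left(-21,-27 \right)} = \left(32 + \left(400 - 63\right)\right) \left(9 + 12 \left(-27\right)\right) = \left(32 + 337\right) \left(9 - 324\right) = 369 \left(-315\right) = -116235$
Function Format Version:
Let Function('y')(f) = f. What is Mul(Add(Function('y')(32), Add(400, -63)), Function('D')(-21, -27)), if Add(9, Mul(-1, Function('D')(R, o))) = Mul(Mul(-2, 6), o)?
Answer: -116235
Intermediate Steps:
Function('D')(R, o) = Add(9, Mul(12, o)) (Function('D')(R, o) = Add(9, Mul(-1, Mul(Mul(-2, 6), o))) = Add(9, Mul(-1, Mul(-12, o))) = Add(9, Mul(12, o)))
Mul(Add(Function('y')(32), Add(400, -63)), Function('D')(-21, -27)) = Mul(Add(32, Add(400, -63)), Add(9, Mul(12, -27))) = Mul(Add(32, 337), Add(9, -324)) = Mul(369, -315) = -116235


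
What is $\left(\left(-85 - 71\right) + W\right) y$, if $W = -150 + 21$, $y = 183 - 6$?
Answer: $-50445$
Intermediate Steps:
$y = 177$
$W = -129$
$\left(\left(-85 - 71\right) + W\right) y = \left(\left(-85 - 71\right) - 129\right) 177 = \left(-156 - 129\right) 177 = \left(-285\right) 177 = -50445$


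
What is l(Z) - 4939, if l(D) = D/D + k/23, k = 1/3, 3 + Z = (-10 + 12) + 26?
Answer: -340721/69 ≈ -4938.0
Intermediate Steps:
Z = 25 (Z = -3 + ((-10 + 12) + 26) = -3 + (2 + 26) = -3 + 28 = 25)
k = ⅓ ≈ 0.33333
l(D) = 70/69 (l(D) = D/D + (⅓)/23 = 1 + (⅓)*(1/23) = 1 + 1/69 = 70/69)
l(Z) - 4939 = 70/69 - 4939 = -340721/69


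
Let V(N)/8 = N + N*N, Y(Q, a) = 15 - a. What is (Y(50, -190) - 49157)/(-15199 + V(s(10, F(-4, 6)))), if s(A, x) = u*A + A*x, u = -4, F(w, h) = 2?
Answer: 48952/12159 ≈ 4.0260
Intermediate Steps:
s(A, x) = -4*A + A*x
V(N) = 8*N + 8*N² (V(N) = 8*(N + N*N) = 8*(N + N²) = 8*N + 8*N²)
(Y(50, -190) - 49157)/(-15199 + V(s(10, F(-4, 6)))) = ((15 - 1*(-190)) - 49157)/(-15199 + 8*(10*(-4 + 2))*(1 + 10*(-4 + 2))) = ((15 + 190) - 49157)/(-15199 + 8*(10*(-2))*(1 + 10*(-2))) = (205 - 49157)/(-15199 + 8*(-20)*(1 - 20)) = -48952/(-15199 + 8*(-20)*(-19)) = -48952/(-15199 + 3040) = -48952/(-12159) = -48952*(-1/12159) = 48952/12159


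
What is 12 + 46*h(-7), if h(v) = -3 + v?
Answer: -448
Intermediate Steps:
12 + 46*h(-7) = 12 + 46*(-3 - 7) = 12 + 46*(-10) = 12 - 460 = -448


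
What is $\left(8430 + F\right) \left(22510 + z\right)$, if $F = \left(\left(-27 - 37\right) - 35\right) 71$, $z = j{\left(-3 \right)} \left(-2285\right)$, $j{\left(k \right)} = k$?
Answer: $41140365$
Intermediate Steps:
$z = 6855$ ($z = \left(-3\right) \left(-2285\right) = 6855$)
$F = -7029$ ($F = \left(\left(-27 - 37\right) - 35\right) 71 = \left(-64 - 35\right) 71 = \left(-99\right) 71 = -7029$)
$\left(8430 + F\right) \left(22510 + z\right) = \left(8430 - 7029\right) \left(22510 + 6855\right) = 1401 \cdot 29365 = 41140365$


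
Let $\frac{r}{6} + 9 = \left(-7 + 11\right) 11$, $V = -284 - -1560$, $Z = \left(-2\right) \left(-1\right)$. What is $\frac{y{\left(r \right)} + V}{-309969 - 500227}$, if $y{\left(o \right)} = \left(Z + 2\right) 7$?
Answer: $- \frac{326}{202549} \approx -0.0016095$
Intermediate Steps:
$Z = 2$
$V = 1276$ ($V = -284 + 1560 = 1276$)
$r = 210$ ($r = -54 + 6 \left(-7 + 11\right) 11 = -54 + 6 \cdot 4 \cdot 11 = -54 + 6 \cdot 44 = -54 + 264 = 210$)
$y{\left(o \right)} = 28$ ($y{\left(o \right)} = \left(2 + 2\right) 7 = 4 \cdot 7 = 28$)
$\frac{y{\left(r \right)} + V}{-309969 - 500227} = \frac{28 + 1276}{-309969 - 500227} = \frac{1304}{-810196} = 1304 \left(- \frac{1}{810196}\right) = - \frac{326}{202549}$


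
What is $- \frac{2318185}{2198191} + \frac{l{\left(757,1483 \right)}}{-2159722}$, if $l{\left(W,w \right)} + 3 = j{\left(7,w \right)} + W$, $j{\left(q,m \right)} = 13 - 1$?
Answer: $- \frac{2504159479438}{2373740731451} \approx -1.0549$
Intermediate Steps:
$j{\left(q,m \right)} = 12$ ($j{\left(q,m \right)} = 13 - 1 = 12$)
$l{\left(W,w \right)} = 9 + W$ ($l{\left(W,w \right)} = -3 + \left(12 + W\right) = 9 + W$)
$- \frac{2318185}{2198191} + \frac{l{\left(757,1483 \right)}}{-2159722} = - \frac{2318185}{2198191} + \frac{9 + 757}{-2159722} = \left(-2318185\right) \frac{1}{2198191} + 766 \left(- \frac{1}{2159722}\right) = - \frac{2318185}{2198191} - \frac{383}{1079861} = - \frac{2504159479438}{2373740731451}$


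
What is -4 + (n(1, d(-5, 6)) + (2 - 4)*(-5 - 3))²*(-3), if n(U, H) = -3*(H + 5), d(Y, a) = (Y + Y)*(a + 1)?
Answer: -133567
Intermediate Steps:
d(Y, a) = 2*Y*(1 + a) (d(Y, a) = (2*Y)*(1 + a) = 2*Y*(1 + a))
n(U, H) = -15 - 3*H (n(U, H) = -3*(5 + H) = -15 - 3*H)
-4 + (n(1, d(-5, 6)) + (2 - 4)*(-5 - 3))²*(-3) = -4 + ((-15 - 6*(-5)*(1 + 6)) + (2 - 4)*(-5 - 3))²*(-3) = -4 + ((-15 - 6*(-5)*7) - 2*(-8))²*(-3) = -4 + ((-15 - 3*(-70)) + 16)²*(-3) = -4 + ((-15 + 210) + 16)²*(-3) = -4 + (195 + 16)²*(-3) = -4 + 211²*(-3) = -4 + 44521*(-3) = -4 - 133563 = -133567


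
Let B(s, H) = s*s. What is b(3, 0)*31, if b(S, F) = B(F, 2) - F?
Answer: 0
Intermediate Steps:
B(s, H) = s²
b(S, F) = F² - F
b(3, 0)*31 = (0*(-1 + 0))*31 = (0*(-1))*31 = 0*31 = 0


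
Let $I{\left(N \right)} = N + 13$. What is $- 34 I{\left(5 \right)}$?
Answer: $-612$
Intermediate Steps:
$I{\left(N \right)} = 13 + N$
$- 34 I{\left(5 \right)} = - 34 \left(13 + 5\right) = \left(-34\right) 18 = -612$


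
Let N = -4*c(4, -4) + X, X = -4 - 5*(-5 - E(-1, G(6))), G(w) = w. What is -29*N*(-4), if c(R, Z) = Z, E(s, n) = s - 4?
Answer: 1392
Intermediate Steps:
E(s, n) = -4 + s
X = -4 (X = -4 - 5*(-5 - (-4 - 1)) = -4 - 5*(-5 - 1*(-5)) = -4 - 5*(-5 + 5) = -4 - 5*0 = -4 + 0 = -4)
N = 12 (N = -4*(-4) - 4 = 16 - 4 = 12)
-29*N*(-4) = -29*12*(-4) = -348*(-4) = 1392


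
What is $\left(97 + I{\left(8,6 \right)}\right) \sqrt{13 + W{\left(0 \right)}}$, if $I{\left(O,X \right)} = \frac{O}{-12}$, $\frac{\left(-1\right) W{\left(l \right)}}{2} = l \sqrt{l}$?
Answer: $\frac{289 \sqrt{13}}{3} \approx 347.33$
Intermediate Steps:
$W{\left(l \right)} = - 2 l^{\frac{3}{2}}$ ($W{\left(l \right)} = - 2 l \sqrt{l} = - 2 l^{\frac{3}{2}}$)
$I{\left(O,X \right)} = - \frac{O}{12}$ ($I{\left(O,X \right)} = O \left(- \frac{1}{12}\right) = - \frac{O}{12}$)
$\left(97 + I{\left(8,6 \right)}\right) \sqrt{13 + W{\left(0 \right)}} = \left(97 - \frac{2}{3}\right) \sqrt{13 - 2 \cdot 0^{\frac{3}{2}}} = \left(97 - \frac{2}{3}\right) \sqrt{13 - 0} = \frac{289 \sqrt{13 + 0}}{3} = \frac{289 \sqrt{13}}{3}$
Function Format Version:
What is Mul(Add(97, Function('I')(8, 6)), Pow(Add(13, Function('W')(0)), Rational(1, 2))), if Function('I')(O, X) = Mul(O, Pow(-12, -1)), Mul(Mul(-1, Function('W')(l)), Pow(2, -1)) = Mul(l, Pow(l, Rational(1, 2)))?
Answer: Mul(Rational(289, 3), Pow(13, Rational(1, 2))) ≈ 347.33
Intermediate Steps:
Function('W')(l) = Mul(-2, Pow(l, Rational(3, 2))) (Function('W')(l) = Mul(-2, Mul(l, Pow(l, Rational(1, 2)))) = Mul(-2, Pow(l, Rational(3, 2))))
Function('I')(O, X) = Mul(Rational(-1, 12), O) (Function('I')(O, X) = Mul(O, Rational(-1, 12)) = Mul(Rational(-1, 12), O))
Mul(Add(97, Function('I')(8, 6)), Pow(Add(13, Function('W')(0)), Rational(1, 2))) = Mul(Add(97, Mul(Rational(-1, 12), 8)), Pow(Add(13, Mul(-2, Pow(0, Rational(3, 2)))), Rational(1, 2))) = Mul(Add(97, Rational(-2, 3)), Pow(Add(13, Mul(-2, 0)), Rational(1, 2))) = Mul(Rational(289, 3), Pow(Add(13, 0), Rational(1, 2))) = Mul(Rational(289, 3), Pow(13, Rational(1, 2)))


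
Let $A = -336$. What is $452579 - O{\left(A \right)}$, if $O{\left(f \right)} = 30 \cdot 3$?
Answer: $452489$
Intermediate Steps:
$O{\left(f \right)} = 90$
$452579 - O{\left(A \right)} = 452579 - 90 = 452489$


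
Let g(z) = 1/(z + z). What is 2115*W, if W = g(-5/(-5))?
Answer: 2115/2 ≈ 1057.5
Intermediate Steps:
g(z) = 1/(2*z)
W = ½ (W = 1/(2*((-5/(-5)))) = 1/(2*((-5*(-⅕)))) = (½)/1 = (½)*1 = ½ ≈ 0.50000)
2115*W = 2115*(½) = 2115/2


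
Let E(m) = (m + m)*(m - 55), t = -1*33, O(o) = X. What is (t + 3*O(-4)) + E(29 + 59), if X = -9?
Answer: 5748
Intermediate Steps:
O(o) = -9
t = -33
E(m) = 2*m*(-55 + m) (E(m) = (2*m)*(-55 + m) = 2*m*(-55 + m))
(t + 3*O(-4)) + E(29 + 59) = (-33 + 3*(-9)) + 2*(29 + 59)*(-55 + (29 + 59)) = (-33 - 27) + 2*88*(-55 + 88) = -60 + 2*88*33 = -60 + 5808 = 5748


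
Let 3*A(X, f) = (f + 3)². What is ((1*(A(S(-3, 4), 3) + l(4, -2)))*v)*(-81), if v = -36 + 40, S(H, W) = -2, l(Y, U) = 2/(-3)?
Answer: -3672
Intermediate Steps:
l(Y, U) = -⅔ (l(Y, U) = 2*(-⅓) = -⅔)
A(X, f) = (3 + f)²/3 (A(X, f) = (f + 3)²/3 = (3 + f)²/3)
v = 4
((1*(A(S(-3, 4), 3) + l(4, -2)))*v)*(-81) = ((1*((3 + 3)²/3 - ⅔))*4)*(-81) = ((1*((⅓)*6² - ⅔))*4)*(-81) = ((1*((⅓)*36 - ⅔))*4)*(-81) = ((1*(12 - ⅔))*4)*(-81) = ((1*(34/3))*4)*(-81) = ((34/3)*4)*(-81) = (136/3)*(-81) = -3672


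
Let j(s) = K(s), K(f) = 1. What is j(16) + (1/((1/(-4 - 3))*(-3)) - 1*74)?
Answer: -212/3 ≈ -70.667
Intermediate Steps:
j(s) = 1
j(16) + (1/((1/(-4 - 3))*(-3)) - 1*74) = 1 + (1/((1/(-4 - 3))*(-3)) - 1*74) = 1 + (1/((1/(-7))*(-3)) - 74) = 1 + (1/((1*(-⅐))*(-3)) - 74) = 1 + (1/(-⅐*(-3)) - 74) = 1 + (1/(3/7) - 74) = 1 + (7/3 - 74) = 1 - 215/3 = -212/3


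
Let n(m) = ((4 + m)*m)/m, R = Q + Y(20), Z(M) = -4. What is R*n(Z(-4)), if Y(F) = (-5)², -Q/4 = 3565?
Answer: 0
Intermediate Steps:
Q = -14260 (Q = -4*3565 = -14260)
Y(F) = 25
R = -14235 (R = -14260 + 25 = -14235)
n(m) = 4 + m (n(m) = (m*(4 + m))/m = 4 + m)
R*n(Z(-4)) = -14235*(4 - 4) = -14235*0 = 0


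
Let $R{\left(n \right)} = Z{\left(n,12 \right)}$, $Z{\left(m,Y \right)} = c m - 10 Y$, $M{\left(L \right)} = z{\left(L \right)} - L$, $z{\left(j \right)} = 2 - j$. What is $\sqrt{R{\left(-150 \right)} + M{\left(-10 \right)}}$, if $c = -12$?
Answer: $\sqrt{1702} \approx 41.255$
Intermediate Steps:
$M{\left(L \right)} = 2 - 2 L$ ($M{\left(L \right)} = \left(2 - L\right) - L = 2 - 2 L$)
$Z{\left(m,Y \right)} = - 12 m - 10 Y$
$R{\left(n \right)} = -120 - 12 n$ ($R{\left(n \right)} = - 12 n - 120 = -120 - 12 n$)
$\sqrt{R{\left(-150 \right)} + M{\left(-10 \right)}} = \sqrt{\left(-120 - -1800\right) + \left(2 - -20\right)} = \sqrt{\left(-120 + 1800\right) + \left(2 + 20\right)} = \sqrt{1680 + 22} = \sqrt{1702}$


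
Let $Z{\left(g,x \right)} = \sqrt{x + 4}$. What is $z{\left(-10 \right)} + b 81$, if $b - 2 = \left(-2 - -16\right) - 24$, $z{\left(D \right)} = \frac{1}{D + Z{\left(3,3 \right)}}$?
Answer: $- \frac{60274}{93} - \frac{\sqrt{7}}{93} \approx -648.14$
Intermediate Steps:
$Z{\left(g,x \right)} = \sqrt{4 + x}$
$z{\left(D \right)} = \frac{1}{D + \sqrt{7}}$ ($z{\left(D \right)} = \frac{1}{D + \sqrt{4 + 3}} = \frac{1}{D + \sqrt{7}}$)
$b = -8$ ($b = 2 - 10 = -8$)
$z{\left(-10 \right)} + b 81 = \frac{1}{-10 + \sqrt{7}} - 648 = -648 + \frac{1}{-10 + \sqrt{7}}$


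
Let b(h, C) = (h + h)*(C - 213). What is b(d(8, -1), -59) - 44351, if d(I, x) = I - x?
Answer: -49247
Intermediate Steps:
b(h, C) = 2*h*(-213 + C) (b(h, C) = (2*h)*(-213 + C) = 2*h*(-213 + C))
b(d(8, -1), -59) - 44351 = 2*(8 - 1*(-1))*(-213 - 59) - 44351 = 2*(8 + 1)*(-272) - 44351 = 2*9*(-272) - 44351 = -4896 - 44351 = -49247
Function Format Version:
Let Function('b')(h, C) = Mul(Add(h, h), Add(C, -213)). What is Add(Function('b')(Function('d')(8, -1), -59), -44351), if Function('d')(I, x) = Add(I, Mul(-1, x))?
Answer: -49247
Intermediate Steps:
Function('b')(h, C) = Mul(2, h, Add(-213, C)) (Function('b')(h, C) = Mul(Mul(2, h), Add(-213, C)) = Mul(2, h, Add(-213, C)))
Add(Function('b')(Function('d')(8, -1), -59), -44351) = Add(Mul(2, Add(8, Mul(-1, -1)), Add(-213, -59)), -44351) = Add(Mul(2, Add(8, 1), -272), -44351) = Add(Mul(2, 9, -272), -44351) = Add(-4896, -44351) = -49247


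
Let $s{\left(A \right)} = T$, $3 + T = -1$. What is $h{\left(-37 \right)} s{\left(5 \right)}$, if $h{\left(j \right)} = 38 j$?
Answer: $5624$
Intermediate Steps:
$T = -4$ ($T = -3 - 1 = -4$)
$s{\left(A \right)} = -4$
$h{\left(-37 \right)} s{\left(5 \right)} = 38 \left(-37\right) \left(-4\right) = \left(-1406\right) \left(-4\right) = 5624$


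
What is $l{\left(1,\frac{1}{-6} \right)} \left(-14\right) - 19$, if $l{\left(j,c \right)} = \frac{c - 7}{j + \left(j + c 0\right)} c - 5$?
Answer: $\frac{1535}{36} \approx 42.639$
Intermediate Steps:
$l{\left(j,c \right)} = -5 + \frac{c \left(-7 + c\right)}{2 j}$ ($l{\left(j,c \right)} = \frac{-7 + c}{j + \left(j + 0\right)} c - 5 = \frac{-7 + c}{j + j} c - 5 = \frac{-7 + c}{2 j} c - 5 = \frac{c \left(-7 + c\right)}{2 j} - 5 = -5 + \frac{c \left(-7 + c\right)}{2 j}$)
$l{\left(1,\frac{1}{-6} \right)} \left(-14\right) - 19 = \frac{\left(\frac{1}{-6}\right)^{2} - 10 - \frac{7}{-6}}{2 \cdot 1} \left(-14\right) - 19 = \frac{1}{2} \cdot 1 \left(\left(- \frac{1}{6}\right)^{2} - 10 - - \frac{7}{6}\right) \left(-14\right) - 19 = \frac{1}{2} \cdot 1 \left(\frac{1}{36} - 10 + \frac{7}{6}\right) \left(-14\right) - 19 = \frac{1}{2} \cdot 1 \left(- \frac{317}{36}\right) \left(-14\right) - 19 = \left(- \frac{317}{72}\right) \left(-14\right) - 19 = \frac{2219}{36} - 19 = \frac{1535}{36}$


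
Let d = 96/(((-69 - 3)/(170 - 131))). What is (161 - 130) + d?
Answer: -21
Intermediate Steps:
d = -52 (d = 96/((-72/39)) = 96/((-72*1/39)) = 96/(-24/13) = 96*(-13/24) = -52)
(161 - 130) + d = (161 - 130) - 52 = 31 - 52 = -21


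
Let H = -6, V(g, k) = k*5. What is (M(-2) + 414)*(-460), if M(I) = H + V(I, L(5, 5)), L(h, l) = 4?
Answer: -196880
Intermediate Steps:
V(g, k) = 5*k
M(I) = 14 (M(I) = -6 + 5*4 = -6 + 20 = 14)
(M(-2) + 414)*(-460) = (14 + 414)*(-460) = 428*(-460) = -196880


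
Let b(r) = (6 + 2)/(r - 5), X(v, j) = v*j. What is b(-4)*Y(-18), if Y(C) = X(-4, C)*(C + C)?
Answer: 2304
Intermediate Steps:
X(v, j) = j*v
Y(C) = -8*C² (Y(C) = (C*(-4))*(C + C) = (-4*C)*(2*C) = -8*C²)
b(r) = 8/(-5 + r)
b(-4)*Y(-18) = (8/(-5 - 4))*(-8*(-18)²) = (8/(-9))*(-8*324) = (8*(-⅑))*(-2592) = -8/9*(-2592) = 2304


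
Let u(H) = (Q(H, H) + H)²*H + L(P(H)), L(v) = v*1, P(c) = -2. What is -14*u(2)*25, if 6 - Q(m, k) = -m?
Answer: -69300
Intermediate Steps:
L(v) = v
Q(m, k) = 6 + m (Q(m, k) = 6 - (-1)*m = 6 + m)
u(H) = -2 + H*(6 + 2*H)² (u(H) = ((6 + H) + H)²*H - 2 = (6 + 2*H)²*H - 2 = H*(6 + 2*H)² - 2 = -2 + H*(6 + 2*H)²)
-14*u(2)*25 = -14*(-2 + 4*2*(3 + 2)²)*25 = -14*(-2 + 4*2*5²)*25 = -14*(-2 + 4*2*25)*25 = -14*(-2 + 200)*25 = -14*198*25 = -2772*25 = -69300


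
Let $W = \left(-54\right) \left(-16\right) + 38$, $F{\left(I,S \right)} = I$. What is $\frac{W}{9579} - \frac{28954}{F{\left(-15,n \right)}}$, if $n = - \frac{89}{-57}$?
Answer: $\frac{92454632}{47895} \approx 1930.4$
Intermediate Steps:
$n = \frac{89}{57}$ ($n = \left(-89\right) \left(- \frac{1}{57}\right) = \frac{89}{57} \approx 1.5614$)
$W = 902$ ($W = 864 + 38 = 902$)
$\frac{W}{9579} - \frac{28954}{F{\left(-15,n \right)}} = \frac{902}{9579} - \frac{28954}{-15} = 902 \cdot \frac{1}{9579} - - \frac{28954}{15} = \frac{902}{9579} + \frac{28954}{15} = \frac{92454632}{47895}$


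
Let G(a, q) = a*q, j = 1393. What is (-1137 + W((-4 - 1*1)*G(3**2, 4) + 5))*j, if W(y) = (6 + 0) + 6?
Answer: -1567125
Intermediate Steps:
W(y) = 12 (W(y) = 6 + 6 = 12)
(-1137 + W((-4 - 1*1)*G(3**2, 4) + 5))*j = (-1137 + 12)*1393 = -1125*1393 = -1567125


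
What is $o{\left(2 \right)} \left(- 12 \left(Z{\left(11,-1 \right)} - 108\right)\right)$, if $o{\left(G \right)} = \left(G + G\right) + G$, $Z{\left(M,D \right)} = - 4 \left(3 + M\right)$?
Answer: $11808$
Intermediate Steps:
$Z{\left(M,D \right)} = -12 - 4 M$
$o{\left(G \right)} = 3 G$ ($o{\left(G \right)} = 2 G + G = 3 G$)
$o{\left(2 \right)} \left(- 12 \left(Z{\left(11,-1 \right)} - 108\right)\right) = 3 \cdot 2 \left(- 12 \left(\left(-12 - 44\right) - 108\right)\right) = 6 \left(- 12 \left(\left(-12 - 44\right) - 108\right)\right) = 6 \left(- 12 \left(-56 - 108\right)\right) = 6 \left(\left(-12\right) \left(-164\right)\right) = 6 \cdot 1968 = 11808$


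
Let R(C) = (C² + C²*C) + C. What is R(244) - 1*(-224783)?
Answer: 14811347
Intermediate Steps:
R(C) = C + C² + C³ (R(C) = (C² + C³) + C = C + C² + C³)
R(244) - 1*(-224783) = 244*(1 + 244 + 244²) - 1*(-224783) = 244*(1 + 244 + 59536) + 224783 = 244*59781 + 224783 = 14586564 + 224783 = 14811347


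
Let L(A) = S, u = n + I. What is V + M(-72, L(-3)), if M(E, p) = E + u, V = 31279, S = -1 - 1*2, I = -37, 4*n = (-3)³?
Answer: 124653/4 ≈ 31163.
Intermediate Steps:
n = -27/4 (n = (¼)*(-3)³ = (¼)*(-27) = -27/4 ≈ -6.7500)
u = -175/4 (u = -27/4 - 37 = -175/4 ≈ -43.750)
S = -3 (S = -1 - 2 = -3)
L(A) = -3
M(E, p) = -175/4 + E (M(E, p) = E - 175/4 = -175/4 + E)
V + M(-72, L(-3)) = 31279 + (-175/4 - 72) = 31279 - 463/4 = 124653/4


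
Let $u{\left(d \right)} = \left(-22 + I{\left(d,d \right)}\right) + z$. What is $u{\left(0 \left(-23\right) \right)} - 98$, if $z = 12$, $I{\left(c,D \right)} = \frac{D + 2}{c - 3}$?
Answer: $- \frac{326}{3} \approx -108.67$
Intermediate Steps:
$I{\left(c,D \right)} = \frac{2 + D}{-3 + c}$
$u{\left(d \right)} = -10 + \frac{2 + d}{-3 + d}$ ($u{\left(d \right)} = \left(-22 + \frac{2 + d}{-3 + d}\right) + 12 = -10 + \frac{2 + d}{-3 + d}$)
$u{\left(0 \left(-23\right) \right)} - 98 = \frac{32 - 9 \cdot 0 \left(-23\right)}{-3 + 0 \left(-23\right)} - 98 = \frac{32 - 0}{-3 + 0} - 98 = \frac{32 + 0}{-3} - 98 = \left(- \frac{1}{3}\right) 32 - 98 = - \frac{32}{3} - 98 = - \frac{326}{3}$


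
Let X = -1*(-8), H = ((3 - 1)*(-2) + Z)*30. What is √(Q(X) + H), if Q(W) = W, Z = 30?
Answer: 2*√197 ≈ 28.071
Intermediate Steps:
H = 780 (H = ((3 - 1)*(-2) + 30)*30 = (2*(-2) + 30)*30 = (-4 + 30)*30 = 26*30 = 780)
X = 8
√(Q(X) + H) = √(8 + 780) = √788 = 2*√197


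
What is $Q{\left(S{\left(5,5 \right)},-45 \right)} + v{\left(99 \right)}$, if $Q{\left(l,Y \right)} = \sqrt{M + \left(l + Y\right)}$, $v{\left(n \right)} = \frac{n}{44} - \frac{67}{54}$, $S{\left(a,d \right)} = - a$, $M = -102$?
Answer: $\frac{109}{108} + 2 i \sqrt{38} \approx 1.0093 + 12.329 i$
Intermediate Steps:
$v{\left(n \right)} = - \frac{67}{54} + \frac{n}{44}$ ($v{\left(n \right)} = n \frac{1}{44} - \frac{67}{54} = \frac{n}{44} - \frac{67}{54} = - \frac{67}{54} + \frac{n}{44}$)
$Q{\left(l,Y \right)} = \sqrt{-102 + Y + l}$ ($Q{\left(l,Y \right)} = \sqrt{-102 + \left(l + Y\right)} = \sqrt{-102 + \left(Y + l\right)} = \sqrt{-102 + Y + l}$)
$Q{\left(S{\left(5,5 \right)},-45 \right)} + v{\left(99 \right)} = \sqrt{-102 - 45 - 5} + \left(- \frac{67}{54} + \frac{1}{44} \cdot 99\right) = \sqrt{-102 - 45 - 5} + \left(- \frac{67}{54} + \frac{9}{4}\right) = \sqrt{-152} + \frac{109}{108} = 2 i \sqrt{38} + \frac{109}{108} = \frac{109}{108} + 2 i \sqrt{38}$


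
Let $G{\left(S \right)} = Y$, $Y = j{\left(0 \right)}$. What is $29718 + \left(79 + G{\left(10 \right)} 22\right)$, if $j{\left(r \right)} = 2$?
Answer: $29841$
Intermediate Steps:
$Y = 2$
$G{\left(S \right)} = 2$
$29718 + \left(79 + G{\left(10 \right)} 22\right) = 29718 + \left(79 + 2 \cdot 22\right) = 29718 + \left(79 + 44\right) = 29718 + 123 = 29841$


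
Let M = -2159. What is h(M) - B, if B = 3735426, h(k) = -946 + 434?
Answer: -3735938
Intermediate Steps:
h(k) = -512
h(M) - B = -512 - 1*3735426 = -512 - 3735426 = -3735938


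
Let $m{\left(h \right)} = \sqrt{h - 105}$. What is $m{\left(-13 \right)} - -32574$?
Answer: $32574 + i \sqrt{118} \approx 32574.0 + 10.863 i$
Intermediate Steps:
$m{\left(h \right)} = \sqrt{-105 + h}$
$m{\left(-13 \right)} - -32574 = \sqrt{-105 - 13} - -32574 = \sqrt{-118} + 32574 = i \sqrt{118} + 32574 = 32574 + i \sqrt{118}$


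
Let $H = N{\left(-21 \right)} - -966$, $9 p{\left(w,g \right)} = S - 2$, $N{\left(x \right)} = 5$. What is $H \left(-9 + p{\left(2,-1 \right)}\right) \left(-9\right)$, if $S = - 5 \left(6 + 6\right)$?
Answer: $138853$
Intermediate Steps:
$S = -60$ ($S = \left(-5\right) 12 = -60$)
$p{\left(w,g \right)} = - \frac{62}{9}$ ($p{\left(w,g \right)} = \frac{-60 - 2}{9} = \frac{1}{9} \left(-62\right) = - \frac{62}{9}$)
$H = 971$ ($H = 5 - -966 = 5 + 966 = 971$)
$H \left(-9 + p{\left(2,-1 \right)}\right) \left(-9\right) = 971 \left(-9 - \frac{62}{9}\right) \left(-9\right) = 971 \left(\left(- \frac{143}{9}\right) \left(-9\right)\right) = 971 \cdot 143 = 138853$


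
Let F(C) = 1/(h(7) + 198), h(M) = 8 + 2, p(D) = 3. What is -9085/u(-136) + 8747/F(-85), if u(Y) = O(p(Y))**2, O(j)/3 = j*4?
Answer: 2357902211/1296 ≈ 1.8194e+6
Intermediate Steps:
O(j) = 12*j (O(j) = 3*(j*4) = 3*(4*j) = 12*j)
h(M) = 10
F(C) = 1/208 (F(C) = 1/(10 + 198) = 1/208)
u(Y) = 1296 (u(Y) = (12*3)**2 = 36**2 = 1296)
-9085/u(-136) + 8747/F(-85) = -9085/1296 + 8747/(1/208) = -9085*1/1296 + 8747*208 = -9085/1296 + 1819376 = 2357902211/1296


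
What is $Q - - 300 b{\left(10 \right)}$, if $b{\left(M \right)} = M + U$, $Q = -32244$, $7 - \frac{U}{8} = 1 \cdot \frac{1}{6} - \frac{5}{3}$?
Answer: $-8844$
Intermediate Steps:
$U = 68$ ($U = 56 - 8 \left(1 \cdot \frac{1}{6} - \frac{5}{3}\right) = 56 - 8 \left(\frac{1}{6} - \frac{5}{3}\right) = 56 - -12 = 56 + 12 = 68$)
$b{\left(M \right)} = 68 + M$ ($b{\left(M \right)} = M + 68 = 68 + M$)
$Q - - 300 b{\left(10 \right)} = -32244 - - 300 \left(68 + 10\right) = -32244 - \left(-300\right) 78 = -32244 - -23400 = -32244 + 23400 = -8844$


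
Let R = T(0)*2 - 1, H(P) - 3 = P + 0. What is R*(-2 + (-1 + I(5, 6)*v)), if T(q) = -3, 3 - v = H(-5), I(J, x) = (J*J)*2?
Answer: -1729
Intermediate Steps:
H(P) = 3 + P (H(P) = 3 + (P + 0) = 3 + P)
I(J, x) = 2*J² (I(J, x) = J²*2 = 2*J²)
v = 5 (v = 3 - (3 - 5) = 3 - 1*(-2) = 3 + 2 = 5)
R = -7 (R = -3*2 - 1 = -6 - 1 = -7)
R*(-2 + (-1 + I(5, 6)*v)) = -7*(-2 + (-1 + (2*5²)*5)) = -7*(-2 + (-1 + (2*25)*5)) = -7*(-2 + (-1 + 50*5)) = -7*(-2 + (-1 + 250)) = -7*(-2 + 249) = -7*247 = -1729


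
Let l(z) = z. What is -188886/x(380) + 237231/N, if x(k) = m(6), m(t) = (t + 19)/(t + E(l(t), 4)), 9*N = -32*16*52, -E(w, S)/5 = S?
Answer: 70351235121/665600 ≈ 1.0570e+5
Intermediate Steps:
E(w, S) = -5*S
N = -26624/9 (N = (-32*16*52)/9 = (-512*52)/9 = (⅑)*(-26624) = -26624/9 ≈ -2958.2)
m(t) = (19 + t)/(-20 + t) (m(t) = (t + 19)/(t - 5*4) = (19 + t)/(t - 20) = (19 + t)/(-20 + t))
x(k) = -25/14 (x(k) = (19 + 6)/(-20 + 6) = 25/(-14) = -1/14*25 = -25/14)
-188886/x(380) + 237231/N = -188886/(-25/14) + 237231/(-26624/9) = -188886*(-14/25) + 237231*(-9/26624) = 2644404/25 - 2135079/26624 = 70351235121/665600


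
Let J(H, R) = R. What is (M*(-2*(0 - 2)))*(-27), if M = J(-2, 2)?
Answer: -216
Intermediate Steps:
M = 2
(M*(-2*(0 - 2)))*(-27) = (2*(-2*(0 - 2)))*(-27) = (2*(-2*(-2)))*(-27) = (2*4)*(-27) = 8*(-27) = -216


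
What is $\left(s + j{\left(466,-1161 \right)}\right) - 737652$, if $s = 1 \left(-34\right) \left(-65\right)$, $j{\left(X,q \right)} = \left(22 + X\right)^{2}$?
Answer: $-497298$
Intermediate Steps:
$s = 2210$ ($s = \left(-34\right) \left(-65\right) = 2210$)
$\left(s + j{\left(466,-1161 \right)}\right) - 737652 = \left(2210 + \left(22 + 466\right)^{2}\right) - 737652 = \left(2210 + 488^{2}\right) - 737652 = \left(2210 + 238144\right) - 737652 = 240354 - 737652 = -497298$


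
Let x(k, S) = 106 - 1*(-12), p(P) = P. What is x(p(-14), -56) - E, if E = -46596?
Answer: 46714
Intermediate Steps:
x(k, S) = 118 (x(k, S) = 106 + 12 = 118)
x(p(-14), -56) - E = 118 - 1*(-46596) = 118 + 46596 = 46714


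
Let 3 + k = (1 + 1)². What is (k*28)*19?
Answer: 532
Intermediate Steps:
k = 1 (k = -3 + (1 + 1)² = -3 + 2² = -3 + 4 = 1)
(k*28)*19 = (1*28)*19 = 28*19 = 532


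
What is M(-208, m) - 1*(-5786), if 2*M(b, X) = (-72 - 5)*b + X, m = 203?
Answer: 27791/2 ≈ 13896.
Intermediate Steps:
M(b, X) = X/2 - 77*b/2 (M(b, X) = ((-72 - 5)*b + X)/2 = (-77*b + X)/2 = (X - 77*b)/2 = X/2 - 77*b/2)
M(-208, m) - 1*(-5786) = ((½)*203 - 77/2*(-208)) - 1*(-5786) = (203/2 + 8008) + 5786 = 16219/2 + 5786 = 27791/2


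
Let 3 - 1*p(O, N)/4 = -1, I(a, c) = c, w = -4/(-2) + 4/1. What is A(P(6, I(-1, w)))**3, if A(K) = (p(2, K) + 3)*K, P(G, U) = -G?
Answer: -1481544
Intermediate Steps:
w = 6 (w = -4*(-1/2) + 4*1 = 2 + 4 = 6)
p(O, N) = 16 (p(O, N) = 12 - 4*(-1) = 12 + 4 = 16)
A(K) = 19*K (A(K) = (16 + 3)*K = 19*K)
A(P(6, I(-1, w)))**3 = (19*(-1*6))**3 = (19*(-6))**3 = (-114)**3 = -1481544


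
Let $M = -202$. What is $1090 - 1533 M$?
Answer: $310756$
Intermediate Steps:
$1090 - 1533 M = 1090 - -309666 = 1090 + 309666 = 310756$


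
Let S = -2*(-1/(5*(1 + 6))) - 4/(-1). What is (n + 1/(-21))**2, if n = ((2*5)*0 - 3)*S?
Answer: 1646089/11025 ≈ 149.31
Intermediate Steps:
S = 142/35 (S = -2/(7*(-5)) - 4*(-1) = -2/(-35) + 4 = -2*(-1/35) + 4 = 2/35 + 4 = 142/35 ≈ 4.0571)
n = -426/35 (n = ((2*5)*0 - 3)*(142/35) = (10*0 - 3)*(142/35) = (0 - 3)*(142/35) = -3*142/35 = -426/35 ≈ -12.171)
(n + 1/(-21))**2 = (-426/35 + 1/(-21))**2 = (-426/35 - 1/21)**2 = (-1283/105)**2 = 1646089/11025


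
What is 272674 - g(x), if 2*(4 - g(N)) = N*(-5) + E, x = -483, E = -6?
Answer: 547749/2 ≈ 2.7387e+5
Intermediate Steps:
g(N) = 7 + 5*N/2 (g(N) = 4 - (N*(-5) - 6)/2 = 4 - (-5*N - 6)/2 = 4 - (-6 - 5*N)/2 = 4 + (3 + 5*N/2) = 7 + 5*N/2)
272674 - g(x) = 272674 - (7 + (5/2)*(-483)) = 272674 - (7 - 2415/2) = 272674 - 1*(-2401/2) = 272674 + 2401/2 = 547749/2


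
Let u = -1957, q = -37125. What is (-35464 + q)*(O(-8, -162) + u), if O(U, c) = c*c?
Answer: -1762969043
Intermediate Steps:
O(U, c) = c²
(-35464 + q)*(O(-8, -162) + u) = (-35464 - 37125)*((-162)² - 1957) = -72589*(26244 - 1957) = -72589*24287 = -1762969043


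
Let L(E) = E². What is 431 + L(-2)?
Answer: 435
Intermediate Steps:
431 + L(-2) = 431 + (-2)² = 431 + 4 = 435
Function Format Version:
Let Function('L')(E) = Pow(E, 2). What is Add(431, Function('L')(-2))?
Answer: 435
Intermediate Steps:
Add(431, Function('L')(-2)) = Add(431, Pow(-2, 2)) = Add(431, 4) = 435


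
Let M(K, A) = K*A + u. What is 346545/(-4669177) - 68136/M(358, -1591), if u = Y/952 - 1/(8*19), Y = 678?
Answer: 728071426681097/16034753960854959 ≈ 0.045406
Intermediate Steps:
u = 12763/18088 (u = 678/952 - 1/(8*19) = 678*(1/952) - 1/152 = 339/476 - 1*1/152 = 339/476 - 1/152 = 12763/18088 ≈ 0.70561)
M(K, A) = 12763/18088 + A*K (M(K, A) = K*A + 12763/18088 = A*K + 12763/18088 = 12763/18088 + A*K)
346545/(-4669177) - 68136/M(358, -1591) = 346545/(-4669177) - 68136/(12763/18088 - 1591*358) = 346545*(-1/4669177) - 68136/(12763/18088 - 569578) = -346545/4669177 - 68136/(-10302514101/18088) = -346545/4669177 - 68136*(-18088/10302514101) = -346545/4669177 + 410814656/3434171367 = 728071426681097/16034753960854959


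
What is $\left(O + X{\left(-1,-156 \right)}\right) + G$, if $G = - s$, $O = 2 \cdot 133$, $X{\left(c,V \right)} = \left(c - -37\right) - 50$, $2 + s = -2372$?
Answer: $2626$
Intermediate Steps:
$s = -2374$ ($s = -2 - 2372 = -2374$)
$X{\left(c,V \right)} = -13 + c$ ($X{\left(c,V \right)} = \left(c + 37\right) - 50 = \left(37 + c\right) - 50 = -13 + c$)
$O = 266$
$G = 2374$ ($G = \left(-1\right) \left(-2374\right) = 2374$)
$\left(O + X{\left(-1,-156 \right)}\right) + G = \left(266 - 14\right) + 2374 = 252 + 2374 = 2626$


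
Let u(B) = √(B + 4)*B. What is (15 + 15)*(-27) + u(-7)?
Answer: -810 - 7*I*√3 ≈ -810.0 - 12.124*I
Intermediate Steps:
u(B) = B*√(4 + B) (u(B) = √(4 + B)*B = B*√(4 + B))
(15 + 15)*(-27) + u(-7) = (15 + 15)*(-27) - 7*√(4 - 7) = 30*(-27) - 7*I*√3 = -810 - 7*I*√3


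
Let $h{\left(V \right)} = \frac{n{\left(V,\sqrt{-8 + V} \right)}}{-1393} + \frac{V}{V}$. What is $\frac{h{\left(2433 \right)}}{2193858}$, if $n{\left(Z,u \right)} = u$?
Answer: $\frac{1}{2193858} - \frac{5 \sqrt{97}}{3056044194} \approx 4.397 \cdot 10^{-7}$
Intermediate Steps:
$h{\left(V \right)} = 1 - \frac{\sqrt{-8 + V}}{1393}$ ($h{\left(V \right)} = \frac{\sqrt{-8 + V}}{-1393} + \frac{V}{V} = \sqrt{-8 + V} \left(- \frac{1}{1393}\right) + 1 = - \frac{\sqrt{-8 + V}}{1393} + 1 = 1 - \frac{\sqrt{-8 + V}}{1393}$)
$\frac{h{\left(2433 \right)}}{2193858} = \frac{1 - \frac{\sqrt{-8 + 2433}}{1393}}{2193858} = \left(1 - \frac{\sqrt{2425}}{1393}\right) \frac{1}{2193858} = \left(1 - \frac{5 \sqrt{97}}{1393}\right) \frac{1}{2193858} = \frac{1}{2193858} - \frac{5 \sqrt{97}}{3056044194}$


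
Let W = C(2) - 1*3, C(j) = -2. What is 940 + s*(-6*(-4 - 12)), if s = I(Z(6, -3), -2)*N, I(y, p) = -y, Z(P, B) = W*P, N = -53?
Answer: -151700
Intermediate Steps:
W = -5 (W = -2 - 1*3 = -2 - 3 = -5)
Z(P, B) = -5*P
s = -1590 (s = -(-5)*6*(-53) = -1*(-30)*(-53) = 30*(-53) = -1590)
940 + s*(-6*(-4 - 12)) = 940 - (-9540)*(-4 - 12) = 940 - (-9540)*(-16) = 940 - 1590*96 = 940 - 152640 = -151700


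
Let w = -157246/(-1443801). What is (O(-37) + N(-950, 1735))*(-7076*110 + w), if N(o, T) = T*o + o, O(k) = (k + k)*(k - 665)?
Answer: 1794986669005914728/1443801 ≈ 1.2432e+12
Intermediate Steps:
O(k) = 2*k*(-665 + k) (O(k) = (2*k)*(-665 + k) = 2*k*(-665 + k))
N(o, T) = o + T*o
w = 157246/1443801 (w = -157246*(-1/1443801) = 157246/1443801 ≈ 0.10891)
(O(-37) + N(-950, 1735))*(-7076*110 + w) = (2*(-37)*(-665 - 37) - 950*(1 + 1735))*(-7076*110 + 157246/1443801) = (2*(-37)*(-702) - 950*1736)*(-778360 + 157246/1443801) = (51948 - 1649200)*(-1123796789114/1443801) = -1597252*(-1123796789114/1443801) = 1794986669005914728/1443801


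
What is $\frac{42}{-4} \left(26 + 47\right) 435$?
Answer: $- \frac{666855}{2} \approx -3.3343 \cdot 10^{5}$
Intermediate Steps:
$\frac{42}{-4} \left(26 + 47\right) 435 = 42 \left(- \frac{1}{4}\right) 73 \cdot 435 = \left(- \frac{21}{2}\right) 73 \cdot 435 = \left(- \frac{1533}{2}\right) 435 = - \frac{666855}{2}$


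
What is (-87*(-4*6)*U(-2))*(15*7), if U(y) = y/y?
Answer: 219240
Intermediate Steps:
U(y) = 1
(-87*(-4*6)*U(-2))*(15*7) = (-87*(-4*6))*(15*7) = -(-2088)*105 = -87*(-24)*105 = 2088*105 = 219240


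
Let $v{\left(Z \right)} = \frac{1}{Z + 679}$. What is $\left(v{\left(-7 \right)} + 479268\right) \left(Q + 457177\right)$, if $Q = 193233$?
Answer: $\frac{104738155484885}{336} \approx 3.1172 \cdot 10^{11}$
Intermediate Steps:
$v{\left(Z \right)} = \frac{1}{679 + Z}$
$\left(v{\left(-7 \right)} + 479268\right) \left(Q + 457177\right) = \left(\frac{1}{679 - 7} + 479268\right) \left(193233 + 457177\right) = \left(\frac{1}{672} + 479268\right) 650410 = \frac{322068097}{672} \cdot 650410 = \frac{104738155484885}{336}$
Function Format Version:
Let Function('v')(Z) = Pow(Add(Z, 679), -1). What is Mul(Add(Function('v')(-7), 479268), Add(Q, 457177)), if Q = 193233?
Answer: Rational(104738155484885, 336) ≈ 3.1172e+11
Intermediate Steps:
Function('v')(Z) = Pow(Add(679, Z), -1)
Mul(Add(Function('v')(-7), 479268), Add(Q, 457177)) = Mul(Add(Pow(Add(679, -7), -1), 479268), Add(193233, 457177)) = Mul(Add(Pow(672, -1), 479268), 650410) = Mul(Add(Rational(1, 672), 479268), 650410) = Mul(Rational(322068097, 672), 650410) = Rational(104738155484885, 336)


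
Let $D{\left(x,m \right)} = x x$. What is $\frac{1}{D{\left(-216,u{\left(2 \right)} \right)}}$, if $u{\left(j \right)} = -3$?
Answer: $\frac{1}{46656} \approx 2.1433 \cdot 10^{-5}$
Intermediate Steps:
$D{\left(x,m \right)} = x^{2}$
$\frac{1}{D{\left(-216,u{\left(2 \right)} \right)}} = \frac{1}{\left(-216\right)^{2}} = \frac{1}{46656}$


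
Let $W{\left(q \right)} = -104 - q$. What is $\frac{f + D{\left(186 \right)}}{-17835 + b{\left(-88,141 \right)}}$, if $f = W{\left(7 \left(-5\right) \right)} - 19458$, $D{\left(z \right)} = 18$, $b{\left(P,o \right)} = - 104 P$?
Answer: $\frac{19509}{8683} \approx 2.2468$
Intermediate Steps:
$f = -19527$ ($f = \left(-104 - 7 \left(-5\right)\right) - 19458 = \left(-104 - -35\right) - 19458 = \left(-104 + 35\right) - 19458 = -69 - 19458 = -19527$)
$\frac{f + D{\left(186 \right)}}{-17835 + b{\left(-88,141 \right)}} = \frac{-19527 + 18}{-17835 - -9152} = - \frac{19509}{-17835 + 9152} = - \frac{19509}{-8683} = \left(-19509\right) \left(- \frac{1}{8683}\right) = \frac{19509}{8683}$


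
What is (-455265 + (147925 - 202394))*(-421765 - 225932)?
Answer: 330153182598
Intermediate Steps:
(-455265 + (147925 - 202394))*(-421765 - 225932) = (-455265 - 54469)*(-647697) = -509734*(-647697) = 330153182598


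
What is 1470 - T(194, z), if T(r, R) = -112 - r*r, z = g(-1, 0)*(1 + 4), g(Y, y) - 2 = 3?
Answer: 39218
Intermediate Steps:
g(Y, y) = 5 (g(Y, y) = 2 + 3 = 5)
z = 25 (z = 5*(1 + 4) = 5*5 = 25)
T(r, R) = -112 - r²
1470 - T(194, z) = 1470 - (-112 - 1*194²) = 1470 - (-112 - 1*37636) = 1470 - (-112 - 37636) = 1470 - 1*(-37748) = 1470 + 37748 = 39218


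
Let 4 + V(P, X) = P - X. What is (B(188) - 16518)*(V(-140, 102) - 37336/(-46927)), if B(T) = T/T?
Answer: 190056263002/46927 ≈ 4.0500e+6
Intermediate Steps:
B(T) = 1
V(P, X) = -4 + P - X (V(P, X) = -4 + (P - X) = -4 + P - X)
(B(188) - 16518)*(V(-140, 102) - 37336/(-46927)) = (1 - 16518)*((-4 - 140 - 1*102) - 37336/(-46927)) = -16517*((-4 - 140 - 102) - 37336*(-1/46927)) = -16517*(-246 + 37336/46927) = -16517*(-11506706/46927) = 190056263002/46927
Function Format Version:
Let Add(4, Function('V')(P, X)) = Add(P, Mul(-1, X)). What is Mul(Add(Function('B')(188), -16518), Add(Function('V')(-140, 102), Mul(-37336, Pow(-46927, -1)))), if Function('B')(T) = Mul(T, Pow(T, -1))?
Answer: Rational(190056263002, 46927) ≈ 4.0500e+6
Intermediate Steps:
Function('B')(T) = 1
Function('V')(P, X) = Add(-4, P, Mul(-1, X)) (Function('V')(P, X) = Add(-4, Add(P, Mul(-1, X))) = Add(-4, P, Mul(-1, X)))
Mul(Add(Function('B')(188), -16518), Add(Function('V')(-140, 102), Mul(-37336, Pow(-46927, -1)))) = Mul(Add(1, -16518), Add(Add(-4, -140, Mul(-1, 102)), Mul(-37336, Pow(-46927, -1)))) = Mul(-16517, Add(Add(-4, -140, -102), Mul(-37336, Rational(-1, 46927)))) = Mul(-16517, Add(-246, Rational(37336, 46927))) = Mul(-16517, Rational(-11506706, 46927)) = Rational(190056263002, 46927)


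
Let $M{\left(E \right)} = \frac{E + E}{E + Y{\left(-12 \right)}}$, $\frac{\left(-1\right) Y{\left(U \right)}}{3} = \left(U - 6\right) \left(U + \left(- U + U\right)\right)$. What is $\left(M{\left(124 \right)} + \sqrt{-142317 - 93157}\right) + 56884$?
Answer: $\frac{7451742}{131} + i \sqrt{235474} \approx 56884.0 + 485.26 i$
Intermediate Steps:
$Y{\left(U \right)} = - 3 U \left(-6 + U\right)$ ($Y{\left(U \right)} = - 3 \left(U - 6\right) \left(U + \left(- U + U\right)\right) = - 3 \left(-6 + U\right) \left(U + 0\right) = - 3 \left(-6 + U\right) U = - 3 U \left(-6 + U\right)$)
$M{\left(E \right)} = \frac{2 E}{-648 + E}$ ($M{\left(E \right)} = \frac{E + E}{E + 3 \left(-12\right) \left(6 - -12\right)} = \frac{2 E}{E + 3 \left(-12\right) \left(6 + 12\right)} = \frac{2 E}{E + 3 \left(-12\right) 18} = \frac{2 E}{E - 648} = \frac{2 E}{-648 + E}$)
$\left(M{\left(124 \right)} + \sqrt{-142317 - 93157}\right) + 56884 = \left(2 \cdot 124 \frac{1}{-648 + 124} + \sqrt{-142317 - 93157}\right) + 56884 = \left(2 \cdot 124 \frac{1}{-524} + \sqrt{-235474}\right) + 56884 = \left(2 \cdot 124 \left(- \frac{1}{524}\right) + i \sqrt{235474}\right) + 56884 = \left(- \frac{62}{131} + i \sqrt{235474}\right) + 56884 = \frac{7451742}{131} + i \sqrt{235474}$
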